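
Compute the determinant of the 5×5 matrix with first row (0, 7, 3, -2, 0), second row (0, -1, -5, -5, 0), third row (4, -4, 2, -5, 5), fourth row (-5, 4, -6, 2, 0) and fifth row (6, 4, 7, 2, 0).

The determinant is 9205.

Expand along column 5 (it has 4 zeros):
  + (5) · M_35   where M_35 = det([0 7 3 -2; 0 -1 -5 -5; -5 4 -6 2; 6 4 7 2]) = 1841
det = (+1)·(5)·(1841) = 9205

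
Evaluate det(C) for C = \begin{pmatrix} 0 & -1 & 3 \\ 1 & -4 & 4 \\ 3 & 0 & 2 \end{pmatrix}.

det(C) = 26

Expand along row 1:
  − (-1) · |1 4; 3 2| = −(-1)·(2 − 12) = -10
  + 3 · |1 -4; 3 0| = 3·(0 − (-12)) = 36
Sum: (-10) + (36) = 26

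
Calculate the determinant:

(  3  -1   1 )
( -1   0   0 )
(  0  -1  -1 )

The determinant is 2.

Expand along row 2:
  − (-1) · |-1 1; -1 -1| = −(-1)·(1 − (-1)) = 2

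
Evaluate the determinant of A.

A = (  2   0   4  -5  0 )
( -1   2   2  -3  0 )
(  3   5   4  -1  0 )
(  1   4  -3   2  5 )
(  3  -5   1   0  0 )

Expand along column 5 (it has 4 zeros):
  − (5) · M_45   where M_45 = det([2 0 4 -5; -1 2 2 -3; 3 5 4 -1; 3 -5 1 0]) = -105
det = (-1)·(5)·(-105) = 525

The determinant is 525.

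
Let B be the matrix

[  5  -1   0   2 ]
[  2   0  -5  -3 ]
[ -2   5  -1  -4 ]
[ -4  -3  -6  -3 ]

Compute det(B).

det(B) = 96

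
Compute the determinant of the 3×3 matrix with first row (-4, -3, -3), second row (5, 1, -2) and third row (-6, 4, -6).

-212

Expand along row 1:
  + (-4) · |1 -2; 4 -6| = (-4)·(-6 − (-8)) = -8
  − (-3) · |5 -2; -6 -6| = −(-3)·(-30 − 12) = -126
  + (-3) · |5 1; -6 4| = (-3)·(20 − (-6)) = -78
Sum: (-8) + (-126) + (-78) = -212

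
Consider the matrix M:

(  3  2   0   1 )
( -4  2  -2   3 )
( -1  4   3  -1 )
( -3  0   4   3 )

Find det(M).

Expand along row 1 (it has 1 zero):
  + (3) · M_11   where M_11 = det([2 -2 3; 4 3 -1; 0 4 3]) = 98
  − (2) · M_12   where M_12 = det([-4 -2 3; -1 3 -1; -3 4 3]) = -49
  − (1) · M_14   where M_14 = det([-4 2 -2; -1 4 3; -3 0 4]) = -98
det = (+1)·(3)·(98) + (-1)·(2)·(-49) + (-1)·(1)·(-98) = 490

490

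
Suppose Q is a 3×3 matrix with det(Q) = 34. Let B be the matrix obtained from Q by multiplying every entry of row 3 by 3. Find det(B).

Scaling one row by 3 multiplies the determinant by 3.
det(B) = (3)·(34) = 102

102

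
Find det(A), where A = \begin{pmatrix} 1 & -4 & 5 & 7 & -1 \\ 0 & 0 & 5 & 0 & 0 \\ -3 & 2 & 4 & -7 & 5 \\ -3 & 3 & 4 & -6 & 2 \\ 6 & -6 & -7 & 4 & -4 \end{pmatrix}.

Expand along row 2 (it has 4 zeros):
  − (5) · M_23   where M_23 = det([1 -4 7 -1; -3 2 -7 5; -3 3 -6 2; 6 -6 4 -4]) = 224
det = (-1)·(5)·(224) = -1120

-1120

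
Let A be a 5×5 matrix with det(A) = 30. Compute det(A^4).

det(A^4) = (det A)^4 = (30)^4 = 810000

810000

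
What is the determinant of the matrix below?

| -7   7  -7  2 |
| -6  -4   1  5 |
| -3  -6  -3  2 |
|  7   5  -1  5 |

-4775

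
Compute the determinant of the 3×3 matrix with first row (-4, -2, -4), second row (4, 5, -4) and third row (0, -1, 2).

8

Expand along row 3:
  − (-1) · |-4 -4; 4 -4| = −(-1)·(16 − (-16)) = 32
  + 2 · |-4 -2; 4 5| = 2·(-20 − (-8)) = -24
Sum: (32) + (-24) = 8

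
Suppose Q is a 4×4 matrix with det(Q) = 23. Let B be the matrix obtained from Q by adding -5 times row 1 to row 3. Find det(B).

|B| = 23

Adding a multiple of one row to another leaves the determinant unchanged.
det(B) = (1)·(23) = 23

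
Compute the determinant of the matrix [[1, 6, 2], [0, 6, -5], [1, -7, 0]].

Expand along row 2:
  + 6 · |1 2; 1 0| = 6·(0 − 2) = -12
  − (-5) · |1 6; 1 -7| = −(-5)·(-7 − 6) = -65
Sum: (-12) + (-65) = -77

-77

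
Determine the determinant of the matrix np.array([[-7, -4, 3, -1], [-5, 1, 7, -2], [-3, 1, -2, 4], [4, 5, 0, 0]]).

Expand along row 4 (it has 2 zeros):
  − (4) · M_41   where M_41 = det([-4 3 -1; 1 7 -2; 1 -2 4]) = -105
  + (5) · M_42   where M_42 = det([-7 3 -1; -5 7 -2; -3 -2 4]) = -121
det = (-1)·(4)·(-105) + (+1)·(5)·(-121) = -185

The determinant is -185.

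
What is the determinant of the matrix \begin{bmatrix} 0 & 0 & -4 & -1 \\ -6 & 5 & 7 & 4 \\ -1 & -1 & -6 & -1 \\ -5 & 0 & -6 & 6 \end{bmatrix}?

Expand along row 1 (it has 2 zeros):
  + (-4) · M_13   where M_13 = det([-6 5 4; -1 -1 -1; -5 0 6]) = 71
  − (-1) · M_14   where M_14 = det([-6 5 7; -1 -1 -6; -5 0 -6]) = 49
det = (+1)·(-4)·(71) + (-1)·(-1)·(49) = -235

The determinant is -235.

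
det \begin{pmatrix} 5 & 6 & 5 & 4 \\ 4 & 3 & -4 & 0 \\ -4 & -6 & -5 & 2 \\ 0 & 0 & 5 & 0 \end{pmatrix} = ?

Expand along row 4 (it has 3 zeros):
  − (5) · M_43   where M_43 = det([5 6 4; 4 3 0; -4 -6 2]) = -66
det = (-1)·(5)·(-66) = 330

330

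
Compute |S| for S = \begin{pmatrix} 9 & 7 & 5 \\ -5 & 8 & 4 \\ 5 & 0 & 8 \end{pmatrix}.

Expand along row 3:
  + 5 · |7 5; 8 4| = 5·(28 − 40) = -60
  + 8 · |9 7; -5 8| = 8·(72 − (-35)) = 856
Sum: (-60) + (856) = 796

|S| = 796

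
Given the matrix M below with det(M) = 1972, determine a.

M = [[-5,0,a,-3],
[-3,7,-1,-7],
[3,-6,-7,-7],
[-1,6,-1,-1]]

Expanding along the column containing a, det(M) is linear in a: det(M) = (-158)·a + (1182).
Set (-158)·a + (1182) = 1972  ⇒  (-158)·a = 790  ⇒  a = -5.

-5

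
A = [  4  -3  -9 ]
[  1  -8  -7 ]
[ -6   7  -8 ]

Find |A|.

Expand along row 1:
  + 4 · |-8 -7; 7 -8| = 4·(64 − (-49)) = 452
  − (-3) · |1 -7; -6 -8| = −(-3)·(-8 − 42) = -150
  + (-9) · |1 -8; -6 7| = (-9)·(7 − 48) = 369
Sum: (452) + (-150) + (369) = 671

671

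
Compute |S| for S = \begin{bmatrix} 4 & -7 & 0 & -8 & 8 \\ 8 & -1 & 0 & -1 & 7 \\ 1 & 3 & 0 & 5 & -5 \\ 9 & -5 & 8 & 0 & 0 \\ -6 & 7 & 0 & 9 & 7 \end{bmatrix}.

Expand along column 3 (it has 4 zeros):
  − (8) · M_43   where M_43 = det([4 -7 -8 8; 8 -1 -1 7; 1 3 5 -5; -6 7 9 7]) = 1510
det = (-1)·(8)·(1510) = -12080

|S| = -12080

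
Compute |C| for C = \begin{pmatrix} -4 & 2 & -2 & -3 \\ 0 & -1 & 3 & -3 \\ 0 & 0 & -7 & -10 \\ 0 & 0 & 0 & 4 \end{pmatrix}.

|C| = -112

C is upper triangular, so det(C) is the product of the diagonal entries:
det = (-4) · (-1) · (-7) · (4) = -112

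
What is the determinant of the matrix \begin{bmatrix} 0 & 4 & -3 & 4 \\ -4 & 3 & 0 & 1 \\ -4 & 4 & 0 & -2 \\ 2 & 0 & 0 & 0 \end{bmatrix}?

60

Expand along row 4 (it has 3 zeros):
  − (2) · M_41   where M_41 = det([4 -3 4; 3 0 1; 4 0 -2]) = -30
det = (-1)·(2)·(-30) = 60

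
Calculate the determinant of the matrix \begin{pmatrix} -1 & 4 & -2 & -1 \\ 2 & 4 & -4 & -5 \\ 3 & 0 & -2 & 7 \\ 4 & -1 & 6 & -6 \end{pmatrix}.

1056

Expand along row 3 (it has 1 zero):
  + (3) · M_31   where M_31 = det([4 -2 -1; 4 -4 -5; -1 6 -6]) = 138
  + (-2) · M_33   where M_33 = det([-1 4 -1; 2 4 -5; 4 -1 -6]) = 15
  − (7) · M_34   where M_34 = det([-1 4 -2; 2 4 -4; 4 -1 6]) = -96
det = (+1)·(3)·(138) + (+1)·(-2)·(15) + (-1)·(7)·(-96) = 1056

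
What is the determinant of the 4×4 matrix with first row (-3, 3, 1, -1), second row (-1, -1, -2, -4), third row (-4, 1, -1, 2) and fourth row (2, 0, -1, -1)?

104

Expand along row 4 (it has 1 zero):
  − (2) · M_41   where M_41 = det([3 1 -1; -1 -2 -4; 1 -1 2]) = -29
  − (-1) · M_43   where M_43 = det([-3 3 -1; -1 -1 -4; -4 1 2]) = 53
  + (-1) · M_44   where M_44 = det([-3 3 1; -1 -1 -2; -4 1 -1]) = 7
det = (-1)·(2)·(-29) + (-1)·(-1)·(53) + (+1)·(-1)·(7) = 104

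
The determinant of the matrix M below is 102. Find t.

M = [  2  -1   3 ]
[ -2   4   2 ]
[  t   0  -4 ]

t = -9

Expanding along the column containing t, det(M) is linear in t: det(M) = (-14)·t + (-24).
Set (-14)·t + (-24) = 102  ⇒  (-14)·t = 126  ⇒  t = -9.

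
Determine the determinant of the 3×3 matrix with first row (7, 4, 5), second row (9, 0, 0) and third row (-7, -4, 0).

-180

Expand along column 3:
  + 5 · |9 0; -7 -4| = 5·(-36 − 0) = -180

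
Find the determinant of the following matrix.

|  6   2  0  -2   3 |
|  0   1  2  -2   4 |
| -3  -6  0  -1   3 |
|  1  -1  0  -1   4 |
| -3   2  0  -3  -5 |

Expand along column 3 (it has 4 zeros):
  − (2) · M_23   where M_23 = det([6 2 -2 3; -3 -6 -1 3; 1 -1 -1 4; -3 2 -3 -5]) = -362
det = (-1)·(2)·(-362) = 724

724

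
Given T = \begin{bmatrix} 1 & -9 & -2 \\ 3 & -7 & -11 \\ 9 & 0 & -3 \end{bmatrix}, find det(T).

|T| = 705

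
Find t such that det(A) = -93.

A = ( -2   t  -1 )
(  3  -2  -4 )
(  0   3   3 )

Expanding along the row containing t, det(A) is linear in t: det(A) = (-9)·t + (-21).
Set (-9)·t + (-21) = -93  ⇒  (-9)·t = -72  ⇒  t = 8.

t = 8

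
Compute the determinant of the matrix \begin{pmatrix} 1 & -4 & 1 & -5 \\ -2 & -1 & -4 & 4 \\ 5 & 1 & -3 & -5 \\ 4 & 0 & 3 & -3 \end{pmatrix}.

Expand along row 4 (it has 1 zero):
  − (4) · M_41   where M_41 = det([-4 1 -5; -1 -4 4; 1 -3 -5]) = -164
  − (3) · M_43   where M_43 = det([1 -4 -5; -2 -1 4; 5 1 -5]) = -54
  + (-3) · M_44   where M_44 = det([1 -4 1; -2 -1 -4; 5 1 -3]) = 114
det = (-1)·(4)·(-164) + (-1)·(3)·(-54) + (+1)·(-3)·(114) = 476

476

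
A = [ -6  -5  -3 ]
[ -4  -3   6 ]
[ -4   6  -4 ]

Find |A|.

|A| = 452

Expand along row 1:
  + (-6) · |-3 6; 6 -4| = (-6)·(12 − 36) = 144
  − (-5) · |-4 6; -4 -4| = −(-5)·(16 − (-24)) = 200
  + (-3) · |-4 -3; -4 6| = (-3)·(-24 − 12) = 108
Sum: (144) + (200) + (108) = 452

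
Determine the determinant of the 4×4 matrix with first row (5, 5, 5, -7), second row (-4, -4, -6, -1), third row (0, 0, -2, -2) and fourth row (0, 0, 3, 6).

The matrix is block upper-triangular with a 2×2 block and a 2×2 block on the diagonal, so its determinant equals the product of the determinants of the diagonal blocks.
det of the 2×2 block = 0
det of the 2×2 block = -6
det = (0)·(-6) = 0

0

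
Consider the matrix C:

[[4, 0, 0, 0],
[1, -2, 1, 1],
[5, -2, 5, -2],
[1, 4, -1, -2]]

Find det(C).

Expand along row 1 (it has 3 zeros):
  + (4) · M_11   where M_11 = det([-2 1 1; -2 5 -2; 4 -1 -2]) = -6
det = (+1)·(4)·(-6) = -24

|C| = -24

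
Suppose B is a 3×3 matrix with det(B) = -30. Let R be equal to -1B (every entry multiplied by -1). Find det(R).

|R| = 30

For a 3×3 matrix, det(-1B) = (-1)^3·det(B) = -1·det(B).
det(R) = (-1)·(-30) = 30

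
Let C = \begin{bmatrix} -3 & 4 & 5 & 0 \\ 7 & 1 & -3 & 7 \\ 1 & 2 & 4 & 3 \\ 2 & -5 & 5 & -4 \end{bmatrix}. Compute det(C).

|C| = 452

Expand along row 1 (it has 1 zero):
  + (-3) · M_11   where M_11 = det([1 -3 7; 2 4 3; -5 5 -4]) = 200
  − (4) · M_12   where M_12 = det([7 -3 7; 1 4 3; 2 5 -4]) = -268
  + (5) · M_13   where M_13 = det([7 1 7; 1 2 3; 2 -5 -4]) = -4
det = (+1)·(-3)·(200) + (-1)·(4)·(-268) + (+1)·(5)·(-4) = 452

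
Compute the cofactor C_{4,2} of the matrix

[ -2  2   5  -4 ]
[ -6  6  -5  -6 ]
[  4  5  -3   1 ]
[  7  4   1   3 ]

The cofactor is -196.

Delete row 4 and column 2; the remaining 3×3 submatrix is [-2 5 -4; -6 -5 -6; 4 -3 1].
Its determinant is -196.
The cofactor carries sign (−1)^(4+2) = +1, so C_{4,2} = +(-196) = -196.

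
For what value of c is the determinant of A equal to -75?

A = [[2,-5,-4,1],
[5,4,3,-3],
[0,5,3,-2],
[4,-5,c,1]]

-9

Expanding along the column containing c, det(A) is linear in c: det(A) = (11)·c + (24).
Set (11)·c + (24) = -75  ⇒  (11)·c = -99  ⇒  c = -9.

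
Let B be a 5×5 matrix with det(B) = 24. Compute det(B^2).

The determinant is 576.

det(B^2) = (det B)^2 = (24)^2 = 576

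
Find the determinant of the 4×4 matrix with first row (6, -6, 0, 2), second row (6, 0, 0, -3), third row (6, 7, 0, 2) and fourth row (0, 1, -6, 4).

Expand along column 3 (it has 3 zeros):
  − (-6) · M_43   where M_43 = det([6 -6 2; 6 0 -3; 6 7 2]) = 390
det = (-1)·(-6)·(390) = 2340

2340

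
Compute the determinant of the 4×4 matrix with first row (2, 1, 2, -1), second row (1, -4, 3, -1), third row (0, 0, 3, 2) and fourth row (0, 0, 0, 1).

The determinant is -27.

The matrix is block upper-triangular with a 2×2 block and a 2×2 block on the diagonal, so its determinant equals the product of the determinants of the diagonal blocks.
det of the 2×2 block = -9
det of the 2×2 block = 3
det = (-9)·(3) = -27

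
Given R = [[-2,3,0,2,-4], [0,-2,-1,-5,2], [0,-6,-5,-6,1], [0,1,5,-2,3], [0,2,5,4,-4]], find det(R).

526

Expand along column 1 (it has 4 zeros):
  + (-2) · M_11   where M_11 = det([-2 -1 -5 2; -6 -5 -6 1; 1 5 -2 3; 2 5 4 -4]) = -263
det = (+1)·(-2)·(-263) = 526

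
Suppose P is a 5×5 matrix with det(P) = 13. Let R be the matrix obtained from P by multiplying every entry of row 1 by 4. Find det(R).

52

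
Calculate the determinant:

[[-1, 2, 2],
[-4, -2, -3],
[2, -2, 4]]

Expand along row 1:
  + (-1) · |-2 -3; -2 4| = (-1)·(-8 − 6) = 14
  − 2 · |-4 -3; 2 4| = −2·(-16 − (-6)) = 20
  + 2 · |-4 -2; 2 -2| = 2·(8 − (-4)) = 24
Sum: (14) + (20) + (24) = 58

58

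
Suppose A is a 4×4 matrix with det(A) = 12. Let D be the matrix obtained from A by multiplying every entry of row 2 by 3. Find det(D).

Scaling one row by 3 multiplies the determinant by 3.
det(D) = (3)·(12) = 36

36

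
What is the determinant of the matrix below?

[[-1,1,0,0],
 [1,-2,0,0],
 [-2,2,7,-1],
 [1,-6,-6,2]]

The matrix is block lower-triangular with a 2×2 block and a 2×2 block on the diagonal, so its determinant equals the product of the determinants of the diagonal blocks.
det of the 2×2 block = 1
det of the 2×2 block = 8
det = (1)·(8) = 8

The determinant is 8.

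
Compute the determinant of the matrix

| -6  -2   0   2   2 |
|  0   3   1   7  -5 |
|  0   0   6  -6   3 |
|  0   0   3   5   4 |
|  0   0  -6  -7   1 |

The matrix is block upper-triangular with a 2×2 block and a 3×3 block on the diagonal, so its determinant equals the product of the determinants of the diagonal blocks.
det of the 2×2 block = -18
det of the 3×3 block = 387
det = (-18)·(387) = -6966

-6966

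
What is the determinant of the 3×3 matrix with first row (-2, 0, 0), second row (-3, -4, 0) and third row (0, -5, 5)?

The matrix is lower triangular, so the determinant is the product of the diagonal entries:
det = (-2) · (-4) · (5) = 40

40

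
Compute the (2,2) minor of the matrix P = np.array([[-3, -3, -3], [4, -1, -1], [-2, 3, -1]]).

Delete row 2 and column 2; the remaining 2×2 submatrix is [-3 -3; -2 -1].
Its determinant is (-3)·(-1) − (-3)·(-2) = -3.

-3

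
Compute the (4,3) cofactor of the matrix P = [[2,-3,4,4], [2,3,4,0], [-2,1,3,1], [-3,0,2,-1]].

-44

Delete row 4 and column 3; the remaining 3×3 submatrix is [2 -3 4; 2 3 0; -2 1 1].
Its determinant is 44.
The cofactor carries sign (−1)^(4+3) = −1, so C_{4,3} = −(44) = -44.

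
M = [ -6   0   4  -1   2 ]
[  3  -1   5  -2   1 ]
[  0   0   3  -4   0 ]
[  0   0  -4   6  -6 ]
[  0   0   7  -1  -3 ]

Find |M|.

864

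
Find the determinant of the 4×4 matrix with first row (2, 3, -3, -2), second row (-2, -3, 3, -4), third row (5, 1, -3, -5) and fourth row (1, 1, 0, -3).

90

Expand along row 4 (it has 1 zero):
  − (1) · M_41   where M_41 = det([3 -3 -2; -3 3 -4; 1 -3 -5]) = -36
  + (1) · M_42   where M_42 = det([2 -3 -2; -2 3 -4; 5 -3 -5]) = 54
  + (-3) · M_44   where M_44 = det([2 3 -3; -2 -3 3; 5 1 -3]) = 0
det = (-1)·(1)·(-36) + (+1)·(1)·(54) + (+1)·(-3)·(0) = 90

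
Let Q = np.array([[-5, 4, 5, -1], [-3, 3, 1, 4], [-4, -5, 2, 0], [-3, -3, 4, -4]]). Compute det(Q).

Expand along row 3 (it has 1 zero):
  + (-4) · M_31   where M_31 = det([4 5 -1; 3 1 4; -3 4 -4]) = -95
  − (-5) · M_32   where M_32 = det([-5 5 -1; -3 1 4; -3 4 -4]) = -11
  + (2) · M_33   where M_33 = det([-5 4 -1; -3 3 4; -3 -3 -4]) = -114
det = (+1)·(-4)·(-95) + (-1)·(-5)·(-11) + (+1)·(2)·(-114) = 97

det(Q) = 97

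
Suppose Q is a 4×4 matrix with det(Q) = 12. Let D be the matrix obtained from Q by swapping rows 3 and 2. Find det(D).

det(D) = -12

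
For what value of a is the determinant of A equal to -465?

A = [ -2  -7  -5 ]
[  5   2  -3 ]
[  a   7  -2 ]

a = -6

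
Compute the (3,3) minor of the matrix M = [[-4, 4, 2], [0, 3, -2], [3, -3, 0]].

-12

Delete row 3 and column 3; the remaining 2×2 submatrix is [-4 4; 0 3].
Its determinant is (-4)·3 − 4·0 = -12.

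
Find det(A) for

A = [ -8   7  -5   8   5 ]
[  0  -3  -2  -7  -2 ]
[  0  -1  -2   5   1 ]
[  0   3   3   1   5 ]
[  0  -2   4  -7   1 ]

The determinant is 3816.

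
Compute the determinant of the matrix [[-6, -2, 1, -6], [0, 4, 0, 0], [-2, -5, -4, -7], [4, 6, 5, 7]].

Expand along row 2 (it has 3 zeros):
  + (4) · M_22   where M_22 = det([-6 1 -6; -2 -4 -7; 4 5 7]) = -92
det = (+1)·(4)·(-92) = -368

The determinant is -368.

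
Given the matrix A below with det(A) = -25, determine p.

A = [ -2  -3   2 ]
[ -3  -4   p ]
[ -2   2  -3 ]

p = 0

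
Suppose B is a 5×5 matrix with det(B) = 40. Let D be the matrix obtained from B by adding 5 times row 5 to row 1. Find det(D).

The determinant is 40.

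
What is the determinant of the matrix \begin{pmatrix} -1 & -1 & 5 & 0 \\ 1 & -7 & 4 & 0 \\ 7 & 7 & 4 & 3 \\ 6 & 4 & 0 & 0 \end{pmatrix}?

Expand along column 4 (it has 3 zeros):
  − (3) · M_34   where M_34 = det([-1 -1 5; 1 -7 4; 6 4 0]) = 222
det = (-1)·(3)·(222) = -666

The determinant is -666.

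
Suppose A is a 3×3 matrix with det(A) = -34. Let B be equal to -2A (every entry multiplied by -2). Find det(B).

For a 3×3 matrix, det(-2A) = (-2)^3·det(A) = -8·det(A).
det(B) = (-8)·(-34) = 272

|B| = 272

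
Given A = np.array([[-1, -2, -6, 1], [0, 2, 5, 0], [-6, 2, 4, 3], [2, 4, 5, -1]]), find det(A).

Expand along row 2 (it has 2 zeros):
  + (2) · M_22   where M_22 = det([-1 -6 1; -6 4 3; 2 5 -1]) = -19
  − (5) · M_23   where M_23 = det([-1 -2 1; -6 2 3; 2 4 -1]) = -14
det = (+1)·(2)·(-19) + (-1)·(5)·(-14) = 32

32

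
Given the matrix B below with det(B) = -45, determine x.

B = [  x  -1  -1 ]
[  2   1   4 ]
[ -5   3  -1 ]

Expanding along the row containing x, det(B) is linear in x: det(B) = (-13)·x + (7).
Set (-13)·x + (7) = -45  ⇒  (-13)·x = -52  ⇒  x = 4.

x = 4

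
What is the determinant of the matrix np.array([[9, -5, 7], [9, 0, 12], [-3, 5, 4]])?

Expand along row 2:
  − 9 · |-5 7; 5 4| = −9·(-20 − 35) = 495
  − 12 · |9 -5; -3 5| = −12·(45 − 15) = -360
Sum: (495) + (-360) = 135

135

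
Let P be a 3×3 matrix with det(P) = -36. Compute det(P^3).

det(P^3) = (det P)^3 = (-36)^3 = -46656

-46656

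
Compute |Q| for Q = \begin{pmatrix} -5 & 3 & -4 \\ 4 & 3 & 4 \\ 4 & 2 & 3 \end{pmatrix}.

Expand along column 1:
  + (-5) · |3 4; 2 3| = (-5)·(9 − 8) = -5
  − 4 · |3 -4; 2 3| = −4·(9 − (-8)) = -68
  + 4 · |3 -4; 3 4| = 4·(12 − (-12)) = 96
Sum: (-5) + (-68) + (96) = 23

det(Q) = 23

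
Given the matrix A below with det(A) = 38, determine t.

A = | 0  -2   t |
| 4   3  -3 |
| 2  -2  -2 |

Expanding along the column containing t, det(A) is linear in t: det(A) = (-14)·t + (-4).
Set (-14)·t + (-4) = 38  ⇒  (-14)·t = 42  ⇒  t = -3.

-3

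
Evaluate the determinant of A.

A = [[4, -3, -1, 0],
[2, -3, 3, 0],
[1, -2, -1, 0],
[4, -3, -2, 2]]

44

Expand along column 4 (it has 3 zeros):
  + (2) · M_44   where M_44 = det([4 -3 -1; 2 -3 3; 1 -2 -1]) = 22
det = (+1)·(2)·(22) = 44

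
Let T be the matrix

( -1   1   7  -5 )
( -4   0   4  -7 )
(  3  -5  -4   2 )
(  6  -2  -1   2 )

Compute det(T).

Expand along row 2 (it has 1 zero):
  − (-4) · M_21   where M_21 = det([1 7 -5; -5 -4 2; -2 -1 2]) = 51
  − (4) · M_23   where M_23 = det([-1 1 -5; 3 -5 2; 6 -2 2]) = -108
  + (-7) · M_24   where M_24 = det([-1 1 7; 3 -5 -4; 6 -2 -1]) = 150
det = (-1)·(-4)·(51) + (-1)·(4)·(-108) + (+1)·(-7)·(150) = -414

The determinant is -414.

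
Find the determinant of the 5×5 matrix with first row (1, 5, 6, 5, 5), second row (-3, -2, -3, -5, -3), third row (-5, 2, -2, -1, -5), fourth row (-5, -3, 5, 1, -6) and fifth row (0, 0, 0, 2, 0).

The determinant is -1338.

Expand along row 5 (it has 4 zeros):
  − (2) · M_54   where M_54 = det([1 5 6 5; -3 -2 -3 -3; -5 2 -2 -5; -5 -3 5 -6]) = 669
det = (-1)·(2)·(669) = -1338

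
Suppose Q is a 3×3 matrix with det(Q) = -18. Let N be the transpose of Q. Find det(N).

The determinant is -18.

det(Qᵀ) = det(Q).
det(N) = (1)·(-18) = -18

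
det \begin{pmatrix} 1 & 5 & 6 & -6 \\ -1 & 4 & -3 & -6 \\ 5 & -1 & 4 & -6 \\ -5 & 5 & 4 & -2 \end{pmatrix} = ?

1056

Expand along row 1:
  + (1) · M_11   where M_11 = det([4 -3 -6; -1 4 -6; 5 4 -2]) = 304
  − (5) · M_12   where M_12 = det([-1 -3 -6; 5 4 -6; -5 4 -2]) = -376
  + (6) · M_13   where M_13 = det([-1 4 -6; 5 -1 -6; -5 5 -2]) = 8
  − (-6) · M_14   where M_14 = det([-1 4 -3; 5 -1 4; -5 5 4]) = -196
det = (+1)·(1)·(304) + (-1)·(5)·(-376) + (+1)·(6)·(8) + (-1)·(-6)·(-196) = 1056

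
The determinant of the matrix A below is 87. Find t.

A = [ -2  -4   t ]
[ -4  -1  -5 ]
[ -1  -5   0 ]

3

Expanding along the column containing t, det(A) is linear in t: det(A) = (19)·t + (30).
Set (19)·t + (30) = 87  ⇒  (19)·t = 57  ⇒  t = 3.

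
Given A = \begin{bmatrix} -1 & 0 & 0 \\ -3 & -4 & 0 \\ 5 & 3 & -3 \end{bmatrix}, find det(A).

A is lower triangular, so det(A) is the product of the diagonal entries:
det = (-1) · (-4) · (-3) = -12

-12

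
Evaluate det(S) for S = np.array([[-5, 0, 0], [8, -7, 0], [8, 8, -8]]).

|S| = -280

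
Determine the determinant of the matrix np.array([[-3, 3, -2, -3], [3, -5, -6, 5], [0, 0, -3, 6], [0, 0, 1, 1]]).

The determinant is -54.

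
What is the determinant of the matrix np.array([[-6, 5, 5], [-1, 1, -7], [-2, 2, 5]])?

-19

Expand along column 1:
  + (-6) · |1 -7; 2 5| = (-6)·(5 − (-14)) = -114
  − (-1) · |5 5; 2 5| = −(-1)·(25 − 10) = 15
  + (-2) · |5 5; 1 -7| = (-2)·(-35 − 5) = 80
Sum: (-114) + (15) + (80) = -19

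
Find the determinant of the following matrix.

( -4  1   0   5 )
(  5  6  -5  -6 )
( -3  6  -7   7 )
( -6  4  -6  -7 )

The determinant is -1810.

Expand along row 1 (it has 1 zero):
  + (-4) · M_11   where M_11 = det([6 -5 -6; 6 -7 7; 4 -6 -7]) = 244
  − (1) · M_12   where M_12 = det([5 -5 -6; -3 -7 7; -6 -6 -7]) = 914
  − (5) · M_14   where M_14 = det([5 6 -5; -3 6 -7; -6 4 -6]) = -16
det = (+1)·(-4)·(244) + (-1)·(1)·(914) + (-1)·(5)·(-16) = -1810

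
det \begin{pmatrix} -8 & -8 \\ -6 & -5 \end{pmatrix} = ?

The determinant is -8.

det = (-8)·(-5) − (-8)·(-6) = 40 − 48 = -8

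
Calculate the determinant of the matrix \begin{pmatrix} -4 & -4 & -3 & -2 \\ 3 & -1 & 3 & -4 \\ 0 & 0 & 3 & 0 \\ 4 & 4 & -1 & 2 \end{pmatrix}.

Expand along row 3 (it has 3 zeros):
  + (3) · M_33   where M_33 = det([-4 -4 -2; 3 -1 -4; 4 4 2]) = 0
det = (+1)·(3)·(0) = 0

0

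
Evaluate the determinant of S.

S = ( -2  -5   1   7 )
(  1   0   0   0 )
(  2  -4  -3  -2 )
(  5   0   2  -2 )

Expand along row 2 (it has 3 zeros):
  − (1) · M_21   where M_21 = det([-5 1 7; -4 -3 -2; 0 2 -2]) = -114
det = (-1)·(1)·(-114) = 114

The determinant is 114.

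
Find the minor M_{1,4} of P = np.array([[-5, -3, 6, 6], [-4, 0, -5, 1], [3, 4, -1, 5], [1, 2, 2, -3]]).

-50

Delete row 1 and column 4; the remaining 3×3 submatrix is [-4 0 -5; 3 4 -1; 1 2 2].
Its determinant is -50.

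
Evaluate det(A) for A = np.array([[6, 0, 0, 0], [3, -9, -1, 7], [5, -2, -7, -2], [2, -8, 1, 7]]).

Expand along row 1 (it has 3 zeros):
  + (6) · M_11   where M_11 = det([-9 -1 7; -2 -7 -2; -8 1 7]) = -13
det = (+1)·(6)·(-13) = -78

det(A) = -78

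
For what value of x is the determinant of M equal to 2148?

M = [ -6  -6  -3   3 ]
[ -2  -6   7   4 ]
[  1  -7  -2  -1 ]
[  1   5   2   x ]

-5

Expanding along the row containing x, det(M) is linear in x: det(M) = (-444)·x + (-72).
Set (-444)·x + (-72) = 2148  ⇒  (-444)·x = 2220  ⇒  x = -5.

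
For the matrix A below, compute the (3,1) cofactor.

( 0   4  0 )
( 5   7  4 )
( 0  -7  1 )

16

Delete row 3 and column 1; the remaining 2×2 submatrix is [4 0; 7 4].
Its determinant is 4·4 − 0·7 = 16.
The cofactor carries sign (−1)^(3+1) = +1, so C_{3,1} = +(16) = 16.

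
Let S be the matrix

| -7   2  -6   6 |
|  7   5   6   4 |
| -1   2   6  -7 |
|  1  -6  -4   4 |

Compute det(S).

The determinant is -1922.

Expand along row 1:
  + (-7) · M_11   where M_11 = det([5 6 4; 2 6 -7; -6 -4 4]) = 296
  − (2) · M_12   where M_12 = det([7 6 4; -1 6 -7; 1 -4 4]) = -54
  + (-6) · M_13   where M_13 = det([7 5 4; -1 2 -7; 1 -6 4]) = -237
  − (6) · M_14   where M_14 = det([7 5 6; -1 2 6; 1 -6 -4]) = 230
det = (+1)·(-7)·(296) + (-1)·(2)·(-54) + (+1)·(-6)·(-237) + (-1)·(6)·(230) = -1922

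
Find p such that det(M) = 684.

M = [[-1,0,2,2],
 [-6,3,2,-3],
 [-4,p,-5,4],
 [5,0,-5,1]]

Expanding along the row containing p, det(M) is linear in p: det(M) = (-35)·p + (369).
Set (-35)·p + (369) = 684  ⇒  (-35)·p = 315  ⇒  p = -9.

p = -9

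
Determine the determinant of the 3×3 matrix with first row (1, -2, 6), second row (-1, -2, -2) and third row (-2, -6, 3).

Expand along row 1:
  + 1 · |-2 -2; -6 3| = 1·(-6 − 12) = -18
  − (-2) · |-1 -2; -2 3| = −(-2)·(-3 − 4) = -14
  + 6 · |-1 -2; -2 -6| = 6·(6 − 4) = 12
Sum: (-18) + (-14) + (12) = -20

The determinant is -20.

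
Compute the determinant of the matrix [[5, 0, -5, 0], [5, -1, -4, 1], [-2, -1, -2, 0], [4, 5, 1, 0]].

Expand along column 4 (it has 3 zeros):
  + (1) · M_24   where M_24 = det([5 0 -5; -2 -1 -2; 4 5 1]) = 75
det = (+1)·(1)·(75) = 75

75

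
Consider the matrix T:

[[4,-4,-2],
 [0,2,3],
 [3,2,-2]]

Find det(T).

Expand along column 1:
  + 4 · |2 3; 2 -2| = 4·(-4 − 6) = -40
  + 3 · |-4 -2; 2 3| = 3·(-12 − (-4)) = -24
Sum: (-40) + (-24) = -64

det(T) = -64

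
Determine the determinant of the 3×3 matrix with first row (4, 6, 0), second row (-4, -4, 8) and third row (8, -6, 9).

648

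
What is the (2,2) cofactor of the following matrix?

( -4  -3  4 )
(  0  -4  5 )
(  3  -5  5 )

Delete row 2 and column 2; the remaining 2×2 submatrix is [-4 4; 3 5].
Its determinant is (-4)·5 − 4·3 = -32.
The cofactor carries sign (−1)^(2+2) = +1, so C_{2,2} = +(-32) = -32.

The cofactor is -32.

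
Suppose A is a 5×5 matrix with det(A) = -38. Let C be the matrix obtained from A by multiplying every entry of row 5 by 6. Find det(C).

-228

Scaling one row by 6 multiplies the determinant by 6.
det(C) = (6)·(-38) = -228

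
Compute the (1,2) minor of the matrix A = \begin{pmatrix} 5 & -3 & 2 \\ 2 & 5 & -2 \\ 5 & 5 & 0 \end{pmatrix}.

The minor is 10.

Delete row 1 and column 2; the remaining 2×2 submatrix is [2 -2; 5 0].
Its determinant is 2·0 − (-2)·5 = 10.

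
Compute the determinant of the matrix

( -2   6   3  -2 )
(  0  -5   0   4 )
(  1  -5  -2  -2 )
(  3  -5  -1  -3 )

The determinant is 175.

Expand along row 2 (it has 2 zeros):
  + (-5) · M_22   where M_22 = det([-2 3 -2; 1 -2 -2; 3 -1 -3]) = -27
  + (4) · M_24   where M_24 = det([-2 6 3; 1 -5 -2; 3 -5 -1]) = 10
det = (+1)·(-5)·(-27) + (+1)·(4)·(10) = 175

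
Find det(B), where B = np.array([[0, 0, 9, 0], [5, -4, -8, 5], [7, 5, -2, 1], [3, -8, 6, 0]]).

Expand along row 1 (it has 3 zeros):
  + (9) · M_13   where M_13 = det([5 -4 5; 7 5 1; 3 -8 0]) = -327
det = (+1)·(9)·(-327) = -2943

|B| = -2943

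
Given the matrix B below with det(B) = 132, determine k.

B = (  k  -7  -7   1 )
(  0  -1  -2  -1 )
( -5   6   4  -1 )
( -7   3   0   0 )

Expanding along the row containing k, det(B) is linear in k: det(B) = (18)·k + (-30).
Set (18)·k + (-30) = 132  ⇒  (18)·k = 162  ⇒  k = 9.

k = 9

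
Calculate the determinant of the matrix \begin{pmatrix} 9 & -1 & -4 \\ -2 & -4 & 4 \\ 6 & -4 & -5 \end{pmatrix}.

The determinant is 182.

Expand along column 1:
  + 9 · |-4 4; -4 -5| = 9·(20 − (-16)) = 324
  − (-2) · |-1 -4; -4 -5| = −(-2)·(5 − 16) = -22
  + 6 · |-1 -4; -4 4| = 6·(-4 − 16) = -120
Sum: (324) + (-22) + (-120) = 182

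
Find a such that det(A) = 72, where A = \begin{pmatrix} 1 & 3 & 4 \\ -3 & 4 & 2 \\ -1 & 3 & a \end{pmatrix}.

Expanding along the column containing a, det(A) is linear in a: det(A) = (13)·a + (-32).
Set (13)·a + (-32) = 72  ⇒  (13)·a = 104  ⇒  a = 8.

a = 8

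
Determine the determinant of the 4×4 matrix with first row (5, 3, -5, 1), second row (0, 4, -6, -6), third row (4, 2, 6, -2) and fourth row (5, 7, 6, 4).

2848

Expand along row 2 (it has 1 zero):
  + (4) · M_22   where M_22 = det([5 -5 1; 4 6 -2; 5 6 4]) = 304
  − (-6) · M_23   where M_23 = det([5 3 1; 4 2 -2; 5 7 4]) = 50
  + (-6) · M_24   where M_24 = det([5 3 -5; 4 2 6; 5 7 6]) = -222
det = (+1)·(4)·(304) + (-1)·(-6)·(50) + (+1)·(-6)·(-222) = 2848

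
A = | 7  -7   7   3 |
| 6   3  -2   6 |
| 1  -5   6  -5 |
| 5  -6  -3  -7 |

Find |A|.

Expand along row 1:
  + (7) · M_11   where M_11 = det([3 -2 6; -5 6 -5; -6 -3 -7]) = 145
  − (-7) · M_12   where M_12 = det([6 -2 6; 1 6 -5; 5 -3 -7]) = -504
  + (7) · M_13   where M_13 = det([6 3 6; 1 -5 -5; 5 -6 -7]) = 90
  − (3) · M_14   where M_14 = det([6 3 -2; 1 -5 6; 5 -6 -3]) = 367
det = (+1)·(7)·(145) + (-1)·(-7)·(-504) + (+1)·(7)·(90) + (-1)·(3)·(367) = -2984

The determinant is -2984.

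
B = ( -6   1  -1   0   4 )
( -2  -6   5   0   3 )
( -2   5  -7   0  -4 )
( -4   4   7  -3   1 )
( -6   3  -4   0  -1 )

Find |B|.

-780

Expand along column 4 (it has 4 zeros):
  + (-3) · M_44   where M_44 = det([-6 1 -1 4; -2 -6 5 3; -2 5 -7 -4; -6 3 -4 -1]) = 260
det = (+1)·(-3)·(260) = -780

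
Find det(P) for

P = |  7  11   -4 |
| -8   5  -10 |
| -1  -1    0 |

-12

Expand along row 3:
  + (-1) · |11 -4; 5 -10| = (-1)·(-110 − (-20)) = 90
  − (-1) · |7 -4; -8 -10| = −(-1)·(-70 − 32) = -102
Sum: (90) + (-102) = -12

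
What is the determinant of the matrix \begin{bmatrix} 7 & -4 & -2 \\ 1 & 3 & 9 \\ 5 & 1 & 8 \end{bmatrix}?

Expand along row 1:
  + 7 · |3 9; 1 8| = 7·(24 − 9) = 105
  − (-4) · |1 9; 5 8| = −(-4)·(8 − 45) = -148
  + (-2) · |1 3; 5 1| = (-2)·(1 − 15) = 28
Sum: (105) + (-148) + (28) = -15

The determinant is -15.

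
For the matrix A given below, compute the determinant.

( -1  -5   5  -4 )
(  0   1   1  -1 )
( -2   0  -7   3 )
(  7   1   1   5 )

-69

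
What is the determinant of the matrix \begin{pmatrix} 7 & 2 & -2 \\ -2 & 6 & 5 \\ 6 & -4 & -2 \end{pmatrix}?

The determinant is 164.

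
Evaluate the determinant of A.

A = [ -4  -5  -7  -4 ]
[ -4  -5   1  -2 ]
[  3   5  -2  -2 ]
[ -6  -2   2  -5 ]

|A| = 476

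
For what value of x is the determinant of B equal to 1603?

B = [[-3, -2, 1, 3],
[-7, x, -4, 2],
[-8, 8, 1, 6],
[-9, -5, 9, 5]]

Expanding along the row containing x, det(B) is linear in x: det(B) = (-56)·x + (1939).
Set (-56)·x + (1939) = 1603  ⇒  (-56)·x = -336  ⇒  x = 6.

x = 6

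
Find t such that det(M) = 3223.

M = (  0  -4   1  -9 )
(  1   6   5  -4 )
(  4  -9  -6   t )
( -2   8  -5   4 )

Expanding along the row containing t, det(M) is linear in t: det(M) = (-40)·t + (3103).
Set (-40)·t + (3103) = 3223  ⇒  (-40)·t = 120  ⇒  t = -3.

t = -3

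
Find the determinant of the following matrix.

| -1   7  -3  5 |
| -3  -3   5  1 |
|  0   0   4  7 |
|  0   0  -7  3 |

1464

The matrix is block upper-triangular with a 2×2 block and a 2×2 block on the diagonal, so its determinant equals the product of the determinants of the diagonal blocks.
det of the 2×2 block = 24
det of the 2×2 block = 61
det = (24)·(61) = 1464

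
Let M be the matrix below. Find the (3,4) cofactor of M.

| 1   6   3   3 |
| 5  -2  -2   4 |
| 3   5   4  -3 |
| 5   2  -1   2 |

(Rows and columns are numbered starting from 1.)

-36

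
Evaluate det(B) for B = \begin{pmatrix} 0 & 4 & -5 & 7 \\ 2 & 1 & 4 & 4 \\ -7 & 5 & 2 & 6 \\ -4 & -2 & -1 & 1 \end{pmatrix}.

The determinant is -1630.

Expand along row 1 (it has 1 zero):
  − (4) · M_12   where M_12 = det([2 4 4; -7 2 6; -4 -1 1]) = 8
  + (-5) · M_13   where M_13 = det([2 1 4; -7 5 6; -4 -2 1]) = 153
  − (7) · M_14   where M_14 = det([2 1 4; -7 5 2; -4 -2 -1]) = 119
det = (-1)·(4)·(8) + (+1)·(-5)·(153) + (-1)·(7)·(119) = -1630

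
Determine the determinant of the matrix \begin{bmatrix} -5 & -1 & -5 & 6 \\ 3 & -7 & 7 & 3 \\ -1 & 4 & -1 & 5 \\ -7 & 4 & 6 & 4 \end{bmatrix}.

Expand along row 1:
  + (-5) · M_11   where M_11 = det([-7 7 3; 4 -1 5; 4 6 4]) = 350
  − (-1) · M_12   where M_12 = det([3 7 3; -1 -1 5; -7 6 4]) = -358
  + (-5) · M_13   where M_13 = det([3 -7 3; -1 4 5; -7 4 4]) = 277
  − (6) · M_14   where M_14 = det([3 -7 7; -1 4 -1; -7 4 6]) = 161
det = (+1)·(-5)·(350) + (-1)·(-1)·(-358) + (+1)·(-5)·(277) + (-1)·(6)·(161) = -4459

-4459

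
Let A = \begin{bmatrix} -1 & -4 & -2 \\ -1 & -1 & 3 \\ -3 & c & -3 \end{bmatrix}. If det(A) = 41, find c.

Expanding along the column containing c, det(A) is linear in c: det(A) = (5)·c + (51).
Set (5)·c + (51) = 41  ⇒  (5)·c = -10  ⇒  c = -2.

c = -2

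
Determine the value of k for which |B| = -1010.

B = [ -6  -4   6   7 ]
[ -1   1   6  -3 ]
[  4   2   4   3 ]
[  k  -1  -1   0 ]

-6

Expanding along the column containing k, det(B) is linear in k: det(B) = (230)·k + (370).
Set (230)·k + (370) = -1010  ⇒  (230)·k = -1380  ⇒  k = -6.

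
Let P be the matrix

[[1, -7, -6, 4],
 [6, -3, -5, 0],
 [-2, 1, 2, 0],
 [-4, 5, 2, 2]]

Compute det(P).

Expand along column 4 (it has 2 zeros):
  − (4) · M_14   where M_14 = det([6 -3 -5; -2 1 2; -4 5 2]) = -6
  + (2) · M_44   where M_44 = det([1 -7 -6; 6 -3 -5; -2 1 2]) = 13
det = (-1)·(4)·(-6) + (+1)·(2)·(13) = 50

50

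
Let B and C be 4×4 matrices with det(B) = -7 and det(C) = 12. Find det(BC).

det(BC) = det(B)·det(C) = (-7)·(12) = -84

det(BC) = -84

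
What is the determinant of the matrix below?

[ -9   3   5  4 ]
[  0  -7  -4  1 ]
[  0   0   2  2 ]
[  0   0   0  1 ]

The matrix is upper triangular, so the determinant is the product of the diagonal entries:
det = (-9) · (-7) · (2) · (1) = 126

126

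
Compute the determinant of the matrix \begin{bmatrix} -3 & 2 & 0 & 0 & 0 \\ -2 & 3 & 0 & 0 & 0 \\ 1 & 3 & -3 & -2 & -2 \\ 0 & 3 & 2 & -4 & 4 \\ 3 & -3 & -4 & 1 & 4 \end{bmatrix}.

The determinant is -680.

The matrix is block lower-triangular with a 2×2 block and a 3×3 block on the diagonal, so its determinant equals the product of the determinants of the diagonal blocks.
det of the 2×2 block = -5
det of the 3×3 block = 136
det = (-5)·(136) = -680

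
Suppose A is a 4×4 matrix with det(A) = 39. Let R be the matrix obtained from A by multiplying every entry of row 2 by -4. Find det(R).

-156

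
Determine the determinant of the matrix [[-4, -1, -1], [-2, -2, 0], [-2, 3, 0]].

The determinant is 10.

Expand along column 3:
  + (-1) · |-2 -2; -2 3| = (-1)·(-6 − 4) = 10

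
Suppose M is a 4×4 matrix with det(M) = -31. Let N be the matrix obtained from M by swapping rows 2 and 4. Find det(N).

Swapping two rows multiplies the determinant by −1.
det(N) = (-1)·(-31) = 31

31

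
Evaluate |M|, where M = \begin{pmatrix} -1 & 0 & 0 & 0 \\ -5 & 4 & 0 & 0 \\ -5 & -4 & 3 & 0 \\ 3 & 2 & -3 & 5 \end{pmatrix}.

M is lower triangular, so det(M) is the product of the diagonal entries:
det = (-1) · (4) · (3) · (5) = -60

|M| = -60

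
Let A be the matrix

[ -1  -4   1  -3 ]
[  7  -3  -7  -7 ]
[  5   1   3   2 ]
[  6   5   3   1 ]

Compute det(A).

The determinant is -1121.

Expand along row 1:
  + (-1) · M_11   where M_11 = det([-3 -7 -7; 1 3 2; 5 3 1]) = 30
  − (-4) · M_12   where M_12 = det([7 -7 -7; 5 3 2; 6 3 1]) = -49
  + (1) · M_13   where M_13 = det([7 -3 -7; 5 1 2; 6 5 1]) = -217
  − (-3) · M_14   where M_14 = det([7 -3 -7; 5 1 3; 6 5 3]) = -226
det = (+1)·(-1)·(30) + (-1)·(-4)·(-49) + (+1)·(1)·(-217) + (-1)·(-3)·(-226) = -1121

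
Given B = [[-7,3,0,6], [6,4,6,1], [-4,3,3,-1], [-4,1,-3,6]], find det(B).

Expand along row 1 (it has 1 zero):
  + (-7) · M_11   where M_11 = det([4 6 1; 3 3 -1; 1 -3 6]) = -66
  − (3) · M_12   where M_12 = det([6 6 1; -4 3 -1; -4 -3 6]) = 282
  − (6) · M_14   where M_14 = det([6 4 6; -4 3 3; -4 1 -3]) = -120
det = (+1)·(-7)·(-66) + (-1)·(3)·(282) + (-1)·(6)·(-120) = 336

336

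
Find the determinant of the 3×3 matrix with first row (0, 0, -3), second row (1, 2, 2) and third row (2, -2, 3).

Expand along row 1:
  + (-3) · |1 2; 2 -2| = (-3)·(-2 − 4) = 18

18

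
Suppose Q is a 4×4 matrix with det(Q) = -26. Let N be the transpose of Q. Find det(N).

det(N) = -26

det(Qᵀ) = det(Q).
det(N) = (1)·(-26) = -26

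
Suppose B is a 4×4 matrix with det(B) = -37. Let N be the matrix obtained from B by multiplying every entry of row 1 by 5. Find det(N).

|N| = -185

Scaling one row by 5 multiplies the determinant by 5.
det(N) = (5)·(-37) = -185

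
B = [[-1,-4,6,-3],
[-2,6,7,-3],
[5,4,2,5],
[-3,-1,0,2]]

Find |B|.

-1886

Expand along row 4 (it has 1 zero):
  − (-3) · M_41   where M_41 = det([-4 6 -3; 6 7 -3; 4 2 5]) = -368
  + (-1) · M_42   where M_42 = det([-1 6 -3; -2 7 -3; 5 2 5]) = 46
  + (2) · M_44   where M_44 = det([-1 -4 6; -2 6 7; 5 4 2]) = -368
det = (-1)·(-3)·(-368) + (+1)·(-1)·(46) + (+1)·(2)·(-368) = -1886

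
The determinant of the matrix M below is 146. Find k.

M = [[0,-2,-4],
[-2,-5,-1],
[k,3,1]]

Expanding along the row containing k, det(M) is linear in k: det(M) = (-18)·k + (20).
Set (-18)·k + (20) = 146  ⇒  (-18)·k = 126  ⇒  k = -7.

k = -7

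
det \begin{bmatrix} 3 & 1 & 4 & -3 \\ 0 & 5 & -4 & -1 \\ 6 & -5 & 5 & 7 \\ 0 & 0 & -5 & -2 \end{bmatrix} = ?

1128

Expand along row 4 (it has 2 zeros):
  − (-5) · M_43   where M_43 = det([3 1 -3; 0 5 -1; 6 -5 7]) = 174
  + (-2) · M_44   where M_44 = det([3 1 4; 0 5 -4; 6 -5 5]) = -129
det = (-1)·(-5)·(174) + (+1)·(-2)·(-129) = 1128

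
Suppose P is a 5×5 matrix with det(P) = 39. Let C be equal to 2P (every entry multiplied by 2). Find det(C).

1248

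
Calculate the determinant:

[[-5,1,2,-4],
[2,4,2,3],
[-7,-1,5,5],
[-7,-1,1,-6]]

Expand along row 1:
  + (-5) · M_11   where M_11 = det([4 2 3; -1 5 5; -1 1 -6]) = -150
  − (1) · M_12   where M_12 = det([2 2 3; -7 5 5; -7 1 -6]) = -140
  + (2) · M_13   where M_13 = det([2 4 3; -7 -1 5; -7 -1 -6]) = -286
  − (-4) · M_14   where M_14 = det([2 4 2; -7 -1 5; -7 -1 1]) = -104
det = (+1)·(-5)·(-150) + (-1)·(1)·(-140) + (+1)·(2)·(-286) + (-1)·(-4)·(-104) = -98

The determinant is -98.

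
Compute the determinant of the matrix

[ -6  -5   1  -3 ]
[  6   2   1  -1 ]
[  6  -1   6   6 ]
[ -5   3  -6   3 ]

Expand along row 1:
  + (-6) · M_11   where M_11 = det([2 1 -1; -1 6 6; 3 -6 3]) = 141
  − (-5) · M_12   where M_12 = det([6 1 -1; 6 6 6; -5 -6 3]) = 282
  + (1) · M_13   where M_13 = det([6 2 -1; 6 -1 6; -5 3 3]) = -235
  − (-3) · M_14   where M_14 = det([6 2 1; 6 -1 6; -5 3 -6]) = -47
det = (+1)·(-6)·(141) + (-1)·(-5)·(282) + (+1)·(1)·(-235) + (-1)·(-3)·(-47) = 188

188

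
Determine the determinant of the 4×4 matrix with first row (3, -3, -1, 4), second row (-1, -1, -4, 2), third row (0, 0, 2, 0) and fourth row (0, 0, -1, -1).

12

The matrix is block upper-triangular with a 2×2 block and a 2×2 block on the diagonal, so its determinant equals the product of the determinants of the diagonal blocks.
det of the 2×2 block = -6
det of the 2×2 block = -2
det = (-6)·(-2) = 12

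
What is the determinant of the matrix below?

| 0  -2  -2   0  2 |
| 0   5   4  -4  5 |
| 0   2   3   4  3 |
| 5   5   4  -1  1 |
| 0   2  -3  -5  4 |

2250

Expand along column 1 (it has 4 zeros):
  − (5) · M_41   where M_41 = det([-2 -2 0 2; 5 4 -4 5; 2 3 4 3; 2 -3 -5 4]) = -450
det = (-1)·(5)·(-450) = 2250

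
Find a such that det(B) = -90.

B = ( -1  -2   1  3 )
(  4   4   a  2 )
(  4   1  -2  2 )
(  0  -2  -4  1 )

a = 2

Expanding along the row containing a, det(B) is linear in a: det(B) = (21)·a + (-132).
Set (21)·a + (-132) = -90  ⇒  (21)·a = 42  ⇒  a = 2.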